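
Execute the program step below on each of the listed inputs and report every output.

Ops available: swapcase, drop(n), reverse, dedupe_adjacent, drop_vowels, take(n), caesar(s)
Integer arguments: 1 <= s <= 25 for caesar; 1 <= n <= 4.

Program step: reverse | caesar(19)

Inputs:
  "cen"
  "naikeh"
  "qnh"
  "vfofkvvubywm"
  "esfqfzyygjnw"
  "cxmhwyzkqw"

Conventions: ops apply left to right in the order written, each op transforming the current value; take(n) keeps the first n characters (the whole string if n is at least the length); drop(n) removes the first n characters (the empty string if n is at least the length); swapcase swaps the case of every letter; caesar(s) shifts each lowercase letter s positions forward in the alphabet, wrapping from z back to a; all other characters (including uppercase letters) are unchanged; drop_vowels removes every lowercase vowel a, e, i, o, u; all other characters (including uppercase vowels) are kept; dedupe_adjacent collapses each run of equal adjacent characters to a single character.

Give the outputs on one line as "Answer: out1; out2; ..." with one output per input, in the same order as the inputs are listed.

"gxv"; "axdbtg"; "agj"; "fprunoodyhyo"; "pgczrrsyjylx"; "pjdsrpafqv"

Execution, op by op:
  "cen" -> "nec" -> "gxv"
  "naikeh" -> "hekian" -> "axdbtg"
  "qnh" -> "hnq" -> "agj"
  "vfofkvvubywm" -> "mwybuvvkfofv" -> "fprunoodyhyo"
  "esfqfzyygjnw" -> "wnjgyyzfqfse" -> "pgczrrsyjylx"
  "cxmhwyzkqw" -> "wqkzywhmxc" -> "pjdsrpafqv"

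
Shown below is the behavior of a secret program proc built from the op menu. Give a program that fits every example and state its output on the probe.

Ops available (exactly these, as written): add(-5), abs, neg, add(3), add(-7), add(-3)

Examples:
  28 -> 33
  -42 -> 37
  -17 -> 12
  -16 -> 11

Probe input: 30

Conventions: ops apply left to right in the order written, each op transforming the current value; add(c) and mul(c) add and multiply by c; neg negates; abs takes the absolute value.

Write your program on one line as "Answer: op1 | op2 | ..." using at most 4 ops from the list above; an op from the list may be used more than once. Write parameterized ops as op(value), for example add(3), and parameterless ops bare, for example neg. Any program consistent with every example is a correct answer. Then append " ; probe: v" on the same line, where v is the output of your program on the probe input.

neg | add(-5) | abs ; probe: 35

Check, running the answer program on each example:
  28 -> -28 -> -33 -> 33
  -42 -> 42 -> 37 -> 37
  -17 -> 17 -> 12 -> 12
  -16 -> 16 -> 11 -> 11
  probe: 30 -> -30 -> -35 -> 35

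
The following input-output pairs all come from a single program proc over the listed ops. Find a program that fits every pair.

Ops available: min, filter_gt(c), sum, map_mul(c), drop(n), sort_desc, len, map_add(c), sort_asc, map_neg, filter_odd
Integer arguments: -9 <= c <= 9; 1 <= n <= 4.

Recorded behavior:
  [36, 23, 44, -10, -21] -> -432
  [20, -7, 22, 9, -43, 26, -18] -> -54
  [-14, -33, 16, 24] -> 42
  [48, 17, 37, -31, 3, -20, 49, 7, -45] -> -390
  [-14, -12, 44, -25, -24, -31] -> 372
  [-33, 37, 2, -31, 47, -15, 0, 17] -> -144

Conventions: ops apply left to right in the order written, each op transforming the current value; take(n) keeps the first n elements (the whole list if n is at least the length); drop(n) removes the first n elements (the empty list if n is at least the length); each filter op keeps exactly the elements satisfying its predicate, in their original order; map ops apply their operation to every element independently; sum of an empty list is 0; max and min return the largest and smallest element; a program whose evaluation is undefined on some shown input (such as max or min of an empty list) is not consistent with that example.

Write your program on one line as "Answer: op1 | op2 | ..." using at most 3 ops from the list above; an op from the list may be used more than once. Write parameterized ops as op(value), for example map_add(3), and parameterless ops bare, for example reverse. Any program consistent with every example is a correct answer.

map_mul(-6) | sum

Check, running the answer program on each example:
  [36, 23, 44, -10, -21] -> [-216, -138, -264, 60, 126] -> -432
  [20, -7, 22, 9, -43, 26, -18] -> [-120, 42, -132, -54, 258, -156, 108] -> -54
  [-14, -33, 16, 24] -> [84, 198, -96, -144] -> 42
  [48, 17, 37, -31, 3, -20, 49, 7, -45] -> [-288, -102, -222, 186, -18, 120, -294, -42, 270] -> -390
  [-14, -12, 44, -25, -24, -31] -> [84, 72, -264, 150, 144, 186] -> 372
  [-33, 37, 2, -31, 47, -15, 0, 17] -> [198, -222, -12, 186, -282, 90, 0, -102] -> -144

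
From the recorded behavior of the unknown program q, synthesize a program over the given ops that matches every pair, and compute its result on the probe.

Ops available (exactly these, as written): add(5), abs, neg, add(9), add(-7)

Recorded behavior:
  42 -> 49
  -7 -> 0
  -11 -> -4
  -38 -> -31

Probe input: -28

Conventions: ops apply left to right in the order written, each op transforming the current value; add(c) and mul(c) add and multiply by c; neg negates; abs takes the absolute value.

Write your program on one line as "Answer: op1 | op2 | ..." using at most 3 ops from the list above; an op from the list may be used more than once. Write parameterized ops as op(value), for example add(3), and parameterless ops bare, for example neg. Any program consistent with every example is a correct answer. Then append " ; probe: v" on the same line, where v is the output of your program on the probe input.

add(-7) | add(5) | add(9) ; probe: -21

Check, running the answer program on each example:
  42 -> 35 -> 40 -> 49
  -7 -> -14 -> -9 -> 0
  -11 -> -18 -> -13 -> -4
  -38 -> -45 -> -40 -> -31
  probe: -28 -> -35 -> -30 -> -21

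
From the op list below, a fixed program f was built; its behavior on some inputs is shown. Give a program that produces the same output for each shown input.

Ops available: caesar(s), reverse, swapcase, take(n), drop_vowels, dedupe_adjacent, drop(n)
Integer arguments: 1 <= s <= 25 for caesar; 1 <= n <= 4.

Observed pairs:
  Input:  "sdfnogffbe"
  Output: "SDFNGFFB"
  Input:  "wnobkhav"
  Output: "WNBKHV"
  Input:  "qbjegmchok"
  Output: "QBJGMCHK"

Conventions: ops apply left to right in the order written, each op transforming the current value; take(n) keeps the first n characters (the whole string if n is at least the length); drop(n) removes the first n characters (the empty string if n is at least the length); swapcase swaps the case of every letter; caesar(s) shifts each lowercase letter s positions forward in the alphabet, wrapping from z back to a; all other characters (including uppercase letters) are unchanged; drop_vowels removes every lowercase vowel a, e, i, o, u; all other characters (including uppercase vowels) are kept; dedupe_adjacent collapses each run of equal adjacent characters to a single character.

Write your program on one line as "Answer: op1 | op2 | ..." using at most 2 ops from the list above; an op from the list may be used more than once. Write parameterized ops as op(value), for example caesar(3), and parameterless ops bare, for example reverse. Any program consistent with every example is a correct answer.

drop_vowels | swapcase

Check, running the answer program on each example:
  "sdfnogffbe" -> "sdfngffb" -> "SDFNGFFB"
  "wnobkhav" -> "wnbkhv" -> "WNBKHV"
  "qbjegmchok" -> "qbjgmchk" -> "QBJGMCHK"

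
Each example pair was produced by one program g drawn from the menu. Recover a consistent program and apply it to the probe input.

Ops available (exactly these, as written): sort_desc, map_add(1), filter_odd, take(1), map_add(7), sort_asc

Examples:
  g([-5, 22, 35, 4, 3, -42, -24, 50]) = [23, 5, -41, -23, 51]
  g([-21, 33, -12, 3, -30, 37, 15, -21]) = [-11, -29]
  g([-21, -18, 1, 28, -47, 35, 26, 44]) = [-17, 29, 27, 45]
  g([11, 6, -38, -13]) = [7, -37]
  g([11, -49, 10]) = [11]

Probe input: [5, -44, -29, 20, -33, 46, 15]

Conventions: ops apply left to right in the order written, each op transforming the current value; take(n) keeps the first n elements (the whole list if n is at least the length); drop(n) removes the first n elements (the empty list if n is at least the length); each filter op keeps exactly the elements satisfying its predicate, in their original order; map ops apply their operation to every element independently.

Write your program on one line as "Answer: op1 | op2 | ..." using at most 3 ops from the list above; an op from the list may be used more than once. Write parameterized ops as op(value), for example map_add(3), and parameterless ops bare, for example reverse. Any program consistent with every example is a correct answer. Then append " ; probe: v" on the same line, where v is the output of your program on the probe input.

map_add(1) | filter_odd ; probe: [-43, 21, 47]

Check, running the answer program on each example:
  [-5, 22, 35, 4, 3, -42, -24, 50] -> [-4, 23, 36, 5, 4, -41, -23, 51] -> [23, 5, -41, -23, 51]
  [-21, 33, -12, 3, -30, 37, 15, -21] -> [-20, 34, -11, 4, -29, 38, 16, -20] -> [-11, -29]
  [-21, -18, 1, 28, -47, 35, 26, 44] -> [-20, -17, 2, 29, -46, 36, 27, 45] -> [-17, 29, 27, 45]
  [11, 6, -38, -13] -> [12, 7, -37, -12] -> [7, -37]
  [11, -49, 10] -> [12, -48, 11] -> [11]
  probe: [5, -44, -29, 20, -33, 46, 15] -> [6, -43, -28, 21, -32, 47, 16] -> [-43, 21, 47]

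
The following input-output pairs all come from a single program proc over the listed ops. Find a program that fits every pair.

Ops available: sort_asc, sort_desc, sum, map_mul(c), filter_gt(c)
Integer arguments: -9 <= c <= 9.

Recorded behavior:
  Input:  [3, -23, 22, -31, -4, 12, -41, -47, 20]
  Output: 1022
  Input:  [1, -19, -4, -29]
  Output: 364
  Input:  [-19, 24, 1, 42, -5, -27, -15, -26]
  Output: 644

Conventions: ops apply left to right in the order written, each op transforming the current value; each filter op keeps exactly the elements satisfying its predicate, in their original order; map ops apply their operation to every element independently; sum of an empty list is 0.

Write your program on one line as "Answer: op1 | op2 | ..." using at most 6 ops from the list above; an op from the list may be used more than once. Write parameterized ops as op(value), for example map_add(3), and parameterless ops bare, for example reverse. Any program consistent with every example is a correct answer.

sort_asc | map_mul(-7) | filter_gt(3) | sort_asc | sum

Check, running the answer program on each example:
  [3, -23, 22, -31, -4, 12, -41, -47, 20] -> [-47, -41, -31, -23, -4, 3, 12, 20, 22] -> [329, 287, 217, 161, 28, -21, -84, -140, -154] -> [329, 287, 217, 161, 28] -> [28, 161, 217, 287, 329] -> 1022
  [1, -19, -4, -29] -> [-29, -19, -4, 1] -> [203, 133, 28, -7] -> [203, 133, 28] -> [28, 133, 203] -> 364
  [-19, 24, 1, 42, -5, -27, -15, -26] -> [-27, -26, -19, -15, -5, 1, 24, 42] -> [189, 182, 133, 105, 35, -7, -168, -294] -> [189, 182, 133, 105, 35] -> [35, 105, 133, 182, 189] -> 644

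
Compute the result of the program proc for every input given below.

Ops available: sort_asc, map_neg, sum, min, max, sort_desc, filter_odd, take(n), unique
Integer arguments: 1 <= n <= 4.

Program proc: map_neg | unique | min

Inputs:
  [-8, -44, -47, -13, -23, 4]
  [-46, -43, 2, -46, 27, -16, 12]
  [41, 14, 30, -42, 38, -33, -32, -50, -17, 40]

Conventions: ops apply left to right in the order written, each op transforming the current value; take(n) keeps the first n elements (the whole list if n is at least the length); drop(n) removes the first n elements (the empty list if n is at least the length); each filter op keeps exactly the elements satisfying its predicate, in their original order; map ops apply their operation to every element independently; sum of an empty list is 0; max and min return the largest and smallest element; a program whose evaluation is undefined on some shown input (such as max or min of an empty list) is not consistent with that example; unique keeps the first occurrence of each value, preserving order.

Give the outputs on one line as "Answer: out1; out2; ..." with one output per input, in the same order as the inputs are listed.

-4; -27; -41

Execution, op by op:
  [-8, -44, -47, -13, -23, 4] -> [8, 44, 47, 13, 23, -4] -> [8, 44, 47, 13, 23, -4] -> -4
  [-46, -43, 2, -46, 27, -16, 12] -> [46, 43, -2, 46, -27, 16, -12] -> [46, 43, -2, -27, 16, -12] -> -27
  [41, 14, 30, -42, 38, -33, -32, -50, -17, 40] -> [-41, -14, -30, 42, -38, 33, 32, 50, 17, -40] -> [-41, -14, -30, 42, -38, 33, 32, 50, 17, -40] -> -41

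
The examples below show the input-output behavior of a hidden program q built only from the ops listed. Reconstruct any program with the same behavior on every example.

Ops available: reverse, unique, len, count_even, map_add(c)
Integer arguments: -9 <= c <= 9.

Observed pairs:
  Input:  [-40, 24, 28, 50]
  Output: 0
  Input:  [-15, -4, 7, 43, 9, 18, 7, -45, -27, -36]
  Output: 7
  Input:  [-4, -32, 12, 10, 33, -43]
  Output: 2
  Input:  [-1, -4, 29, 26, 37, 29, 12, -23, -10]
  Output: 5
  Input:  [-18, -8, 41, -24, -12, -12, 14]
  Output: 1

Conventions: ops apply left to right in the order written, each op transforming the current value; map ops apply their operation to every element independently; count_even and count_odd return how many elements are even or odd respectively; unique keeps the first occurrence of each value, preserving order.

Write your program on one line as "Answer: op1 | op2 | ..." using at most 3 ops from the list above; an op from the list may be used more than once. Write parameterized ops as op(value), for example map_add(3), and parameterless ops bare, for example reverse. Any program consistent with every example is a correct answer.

reverse | map_add(7) | count_even

Check, running the answer program on each example:
  [-40, 24, 28, 50] -> [50, 28, 24, -40] -> [57, 35, 31, -33] -> 0
  [-15, -4, 7, 43, 9, 18, 7, -45, -27, -36] -> [-36, -27, -45, 7, 18, 9, 43, 7, -4, -15] -> [-29, -20, -38, 14, 25, 16, 50, 14, 3, -8] -> 7
  [-4, -32, 12, 10, 33, -43] -> [-43, 33, 10, 12, -32, -4] -> [-36, 40, 17, 19, -25, 3] -> 2
  [-1, -4, 29, 26, 37, 29, 12, -23, -10] -> [-10, -23, 12, 29, 37, 26, 29, -4, -1] -> [-3, -16, 19, 36, 44, 33, 36, 3, 6] -> 5
  [-18, -8, 41, -24, -12, -12, 14] -> [14, -12, -12, -24, 41, -8, -18] -> [21, -5, -5, -17, 48, -1, -11] -> 1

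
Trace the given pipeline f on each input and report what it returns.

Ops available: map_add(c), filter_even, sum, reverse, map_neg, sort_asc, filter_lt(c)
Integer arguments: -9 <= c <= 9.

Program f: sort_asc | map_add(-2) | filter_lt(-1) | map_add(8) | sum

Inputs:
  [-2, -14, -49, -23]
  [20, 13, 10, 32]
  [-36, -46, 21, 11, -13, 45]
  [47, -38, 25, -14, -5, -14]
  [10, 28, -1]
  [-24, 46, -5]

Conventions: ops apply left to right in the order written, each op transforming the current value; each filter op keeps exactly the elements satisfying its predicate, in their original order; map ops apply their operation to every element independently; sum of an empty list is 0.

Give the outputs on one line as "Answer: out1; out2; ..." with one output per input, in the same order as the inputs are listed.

-64; 0; -77; -47; 5; -17

Execution, op by op:
  [-2, -14, -49, -23] -> [-49, -23, -14, -2] -> [-51, -25, -16, -4] -> [-51, -25, -16, -4] -> [-43, -17, -8, 4] -> -64
  [20, 13, 10, 32] -> [10, 13, 20, 32] -> [8, 11, 18, 30] -> [] -> [] -> 0
  [-36, -46, 21, 11, -13, 45] -> [-46, -36, -13, 11, 21, 45] -> [-48, -38, -15, 9, 19, 43] -> [-48, -38, -15] -> [-40, -30, -7] -> -77
  [47, -38, 25, -14, -5, -14] -> [-38, -14, -14, -5, 25, 47] -> [-40, -16, -16, -7, 23, 45] -> [-40, -16, -16, -7] -> [-32, -8, -8, 1] -> -47
  [10, 28, -1] -> [-1, 10, 28] -> [-3, 8, 26] -> [-3] -> [5] -> 5
  [-24, 46, -5] -> [-24, -5, 46] -> [-26, -7, 44] -> [-26, -7] -> [-18, 1] -> -17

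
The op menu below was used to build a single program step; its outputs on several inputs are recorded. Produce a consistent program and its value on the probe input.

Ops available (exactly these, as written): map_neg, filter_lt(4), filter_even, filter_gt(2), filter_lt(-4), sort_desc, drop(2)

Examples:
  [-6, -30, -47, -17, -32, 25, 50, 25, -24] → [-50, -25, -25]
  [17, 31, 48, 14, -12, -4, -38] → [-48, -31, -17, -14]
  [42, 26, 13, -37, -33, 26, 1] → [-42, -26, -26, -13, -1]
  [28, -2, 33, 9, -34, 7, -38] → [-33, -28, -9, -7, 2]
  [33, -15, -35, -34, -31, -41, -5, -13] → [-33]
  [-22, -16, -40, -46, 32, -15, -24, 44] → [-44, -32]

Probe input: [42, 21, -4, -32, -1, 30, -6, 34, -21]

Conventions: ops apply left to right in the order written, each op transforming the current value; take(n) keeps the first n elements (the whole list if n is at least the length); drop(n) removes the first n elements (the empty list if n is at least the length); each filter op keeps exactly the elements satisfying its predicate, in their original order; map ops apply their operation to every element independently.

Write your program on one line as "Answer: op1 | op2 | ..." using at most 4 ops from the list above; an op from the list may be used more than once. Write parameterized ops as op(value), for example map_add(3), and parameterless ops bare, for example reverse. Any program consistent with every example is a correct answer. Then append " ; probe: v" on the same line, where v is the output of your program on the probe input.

sort_desc | map_neg | filter_lt(4) ; probe: [-42, -34, -30, -21, 1]

Check, running the answer program on each example:
  [-6, -30, -47, -17, -32, 25, 50, 25, -24] -> [50, 25, 25, -6, -17, -24, -30, -32, -47] -> [-50, -25, -25, 6, 17, 24, 30, 32, 47] -> [-50, -25, -25]
  [17, 31, 48, 14, -12, -4, -38] -> [48, 31, 17, 14, -4, -12, -38] -> [-48, -31, -17, -14, 4, 12, 38] -> [-48, -31, -17, -14]
  [42, 26, 13, -37, -33, 26, 1] -> [42, 26, 26, 13, 1, -33, -37] -> [-42, -26, -26, -13, -1, 33, 37] -> [-42, -26, -26, -13, -1]
  [28, -2, 33, 9, -34, 7, -38] -> [33, 28, 9, 7, -2, -34, -38] -> [-33, -28, -9, -7, 2, 34, 38] -> [-33, -28, -9, -7, 2]
  [33, -15, -35, -34, -31, -41, -5, -13] -> [33, -5, -13, -15, -31, -34, -35, -41] -> [-33, 5, 13, 15, 31, 34, 35, 41] -> [-33]
  [-22, -16, -40, -46, 32, -15, -24, 44] -> [44, 32, -15, -16, -22, -24, -40, -46] -> [-44, -32, 15, 16, 22, 24, 40, 46] -> [-44, -32]
  probe: [42, 21, -4, -32, -1, 30, -6, 34, -21] -> [42, 34, 30, 21, -1, -4, -6, -21, -32] -> [-42, -34, -30, -21, 1, 4, 6, 21, 32] -> [-42, -34, -30, -21, 1]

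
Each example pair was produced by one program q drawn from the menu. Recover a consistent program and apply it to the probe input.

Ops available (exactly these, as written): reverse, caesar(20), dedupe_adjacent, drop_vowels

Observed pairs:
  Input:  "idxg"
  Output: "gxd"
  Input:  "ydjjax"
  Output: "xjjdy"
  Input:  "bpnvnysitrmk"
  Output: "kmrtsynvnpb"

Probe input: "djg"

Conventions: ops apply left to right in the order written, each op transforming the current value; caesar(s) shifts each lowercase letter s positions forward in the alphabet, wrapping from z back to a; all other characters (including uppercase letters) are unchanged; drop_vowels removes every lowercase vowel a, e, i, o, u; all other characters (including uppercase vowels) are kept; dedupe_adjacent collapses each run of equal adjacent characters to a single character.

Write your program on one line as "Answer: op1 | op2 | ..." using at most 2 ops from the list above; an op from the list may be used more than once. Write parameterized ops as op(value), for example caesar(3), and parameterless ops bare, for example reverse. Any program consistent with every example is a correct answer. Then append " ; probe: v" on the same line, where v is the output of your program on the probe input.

drop_vowels | reverse ; probe: "gjd"

Check, running the answer program on each example:
  "idxg" -> "dxg" -> "gxd"
  "ydjjax" -> "ydjjx" -> "xjjdy"
  "bpnvnysitrmk" -> "bpnvnystrmk" -> "kmrtsynvnpb"
  probe: "djg" -> "djg" -> "gjd"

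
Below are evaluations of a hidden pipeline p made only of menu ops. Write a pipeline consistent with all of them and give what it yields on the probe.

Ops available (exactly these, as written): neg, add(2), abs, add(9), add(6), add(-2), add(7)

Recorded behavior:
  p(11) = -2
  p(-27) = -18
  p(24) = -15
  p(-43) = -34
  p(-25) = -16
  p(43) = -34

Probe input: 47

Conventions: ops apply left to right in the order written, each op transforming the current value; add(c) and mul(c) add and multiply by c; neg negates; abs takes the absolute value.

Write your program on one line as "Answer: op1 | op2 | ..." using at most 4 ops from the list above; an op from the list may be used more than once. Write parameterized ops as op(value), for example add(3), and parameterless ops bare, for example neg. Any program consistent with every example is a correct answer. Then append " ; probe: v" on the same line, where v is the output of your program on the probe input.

abs | neg | add(9) ; probe: -38

Check, running the answer program on each example:
  11 -> 11 -> -11 -> -2
  -27 -> 27 -> -27 -> -18
  24 -> 24 -> -24 -> -15
  -43 -> 43 -> -43 -> -34
  -25 -> 25 -> -25 -> -16
  43 -> 43 -> -43 -> -34
  probe: 47 -> 47 -> -47 -> -38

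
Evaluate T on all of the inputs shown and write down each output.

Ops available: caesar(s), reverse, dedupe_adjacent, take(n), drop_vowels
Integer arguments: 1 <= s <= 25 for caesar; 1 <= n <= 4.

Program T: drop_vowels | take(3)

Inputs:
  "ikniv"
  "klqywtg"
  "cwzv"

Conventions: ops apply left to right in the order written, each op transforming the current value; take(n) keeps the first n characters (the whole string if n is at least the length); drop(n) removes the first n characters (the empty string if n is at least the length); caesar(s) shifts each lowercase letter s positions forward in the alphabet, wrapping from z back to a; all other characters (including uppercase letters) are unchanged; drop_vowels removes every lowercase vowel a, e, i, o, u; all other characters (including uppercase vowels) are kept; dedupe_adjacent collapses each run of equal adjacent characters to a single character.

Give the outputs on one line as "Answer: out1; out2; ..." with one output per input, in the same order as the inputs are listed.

"knv"; "klq"; "cwz"

Execution, op by op:
  "ikniv" -> "knv" -> "knv"
  "klqywtg" -> "klqywtg" -> "klq"
  "cwzv" -> "cwzv" -> "cwz"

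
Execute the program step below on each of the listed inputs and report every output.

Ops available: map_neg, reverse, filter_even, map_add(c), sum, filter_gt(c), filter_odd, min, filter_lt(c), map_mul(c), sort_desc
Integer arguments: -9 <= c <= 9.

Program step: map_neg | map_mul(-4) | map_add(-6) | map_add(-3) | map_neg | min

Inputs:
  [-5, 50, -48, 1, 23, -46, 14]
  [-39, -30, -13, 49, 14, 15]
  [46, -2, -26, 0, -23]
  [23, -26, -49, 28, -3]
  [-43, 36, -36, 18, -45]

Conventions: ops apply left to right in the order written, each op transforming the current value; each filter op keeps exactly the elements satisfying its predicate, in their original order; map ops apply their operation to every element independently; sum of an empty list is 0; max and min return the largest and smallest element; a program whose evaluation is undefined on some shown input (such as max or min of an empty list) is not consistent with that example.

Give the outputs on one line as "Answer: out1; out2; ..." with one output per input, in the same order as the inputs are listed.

Execution, op by op:
  [-5, 50, -48, 1, 23, -46, 14] -> [5, -50, 48, -1, -23, 46, -14] -> [-20, 200, -192, 4, 92, -184, 56] -> [-26, 194, -198, -2, 86, -190, 50] -> [-29, 191, -201, -5, 83, -193, 47] -> [29, -191, 201, 5, -83, 193, -47] -> -191
  [-39, -30, -13, 49, 14, 15] -> [39, 30, 13, -49, -14, -15] -> [-156, -120, -52, 196, 56, 60] -> [-162, -126, -58, 190, 50, 54] -> [-165, -129, -61, 187, 47, 51] -> [165, 129, 61, -187, -47, -51] -> -187
  [46, -2, -26, 0, -23] -> [-46, 2, 26, 0, 23] -> [184, -8, -104, 0, -92] -> [178, -14, -110, -6, -98] -> [175, -17, -113, -9, -101] -> [-175, 17, 113, 9, 101] -> -175
  [23, -26, -49, 28, -3] -> [-23, 26, 49, -28, 3] -> [92, -104, -196, 112, -12] -> [86, -110, -202, 106, -18] -> [83, -113, -205, 103, -21] -> [-83, 113, 205, -103, 21] -> -103
  [-43, 36, -36, 18, -45] -> [43, -36, 36, -18, 45] -> [-172, 144, -144, 72, -180] -> [-178, 138, -150, 66, -186] -> [-181, 135, -153, 63, -189] -> [181, -135, 153, -63, 189] -> -135

-191; -187; -175; -103; -135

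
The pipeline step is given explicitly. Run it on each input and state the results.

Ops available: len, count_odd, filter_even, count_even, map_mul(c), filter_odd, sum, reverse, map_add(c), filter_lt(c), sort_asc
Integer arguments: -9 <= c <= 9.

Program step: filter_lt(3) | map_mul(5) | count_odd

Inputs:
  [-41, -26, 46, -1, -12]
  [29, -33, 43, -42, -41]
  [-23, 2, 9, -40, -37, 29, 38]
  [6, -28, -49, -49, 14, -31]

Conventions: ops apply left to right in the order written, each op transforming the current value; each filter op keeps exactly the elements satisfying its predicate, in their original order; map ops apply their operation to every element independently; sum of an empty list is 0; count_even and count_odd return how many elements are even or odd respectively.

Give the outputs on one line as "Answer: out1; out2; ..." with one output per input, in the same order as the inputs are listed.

2; 2; 2; 3

Execution, op by op:
  [-41, -26, 46, -1, -12] -> [-41, -26, -1, -12] -> [-205, -130, -5, -60] -> 2
  [29, -33, 43, -42, -41] -> [-33, -42, -41] -> [-165, -210, -205] -> 2
  [-23, 2, 9, -40, -37, 29, 38] -> [-23, 2, -40, -37] -> [-115, 10, -200, -185] -> 2
  [6, -28, -49, -49, 14, -31] -> [-28, -49, -49, -31] -> [-140, -245, -245, -155] -> 3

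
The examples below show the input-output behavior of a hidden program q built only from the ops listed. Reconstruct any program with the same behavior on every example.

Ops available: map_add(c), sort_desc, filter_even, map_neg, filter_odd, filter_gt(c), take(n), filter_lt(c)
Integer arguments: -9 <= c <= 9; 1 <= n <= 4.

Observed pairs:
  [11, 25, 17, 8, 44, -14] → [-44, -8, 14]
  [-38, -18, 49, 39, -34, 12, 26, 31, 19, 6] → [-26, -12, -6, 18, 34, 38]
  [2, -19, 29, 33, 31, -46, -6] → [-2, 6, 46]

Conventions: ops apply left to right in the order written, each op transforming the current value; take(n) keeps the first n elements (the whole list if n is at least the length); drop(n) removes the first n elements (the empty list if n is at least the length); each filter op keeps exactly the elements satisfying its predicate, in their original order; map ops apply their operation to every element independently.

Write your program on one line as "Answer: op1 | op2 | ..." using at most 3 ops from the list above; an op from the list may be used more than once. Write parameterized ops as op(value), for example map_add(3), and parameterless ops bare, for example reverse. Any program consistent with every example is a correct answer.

filter_even | sort_desc | map_neg

Check, running the answer program on each example:
  [11, 25, 17, 8, 44, -14] -> [8, 44, -14] -> [44, 8, -14] -> [-44, -8, 14]
  [-38, -18, 49, 39, -34, 12, 26, 31, 19, 6] -> [-38, -18, -34, 12, 26, 6] -> [26, 12, 6, -18, -34, -38] -> [-26, -12, -6, 18, 34, 38]
  [2, -19, 29, 33, 31, -46, -6] -> [2, -46, -6] -> [2, -6, -46] -> [-2, 6, 46]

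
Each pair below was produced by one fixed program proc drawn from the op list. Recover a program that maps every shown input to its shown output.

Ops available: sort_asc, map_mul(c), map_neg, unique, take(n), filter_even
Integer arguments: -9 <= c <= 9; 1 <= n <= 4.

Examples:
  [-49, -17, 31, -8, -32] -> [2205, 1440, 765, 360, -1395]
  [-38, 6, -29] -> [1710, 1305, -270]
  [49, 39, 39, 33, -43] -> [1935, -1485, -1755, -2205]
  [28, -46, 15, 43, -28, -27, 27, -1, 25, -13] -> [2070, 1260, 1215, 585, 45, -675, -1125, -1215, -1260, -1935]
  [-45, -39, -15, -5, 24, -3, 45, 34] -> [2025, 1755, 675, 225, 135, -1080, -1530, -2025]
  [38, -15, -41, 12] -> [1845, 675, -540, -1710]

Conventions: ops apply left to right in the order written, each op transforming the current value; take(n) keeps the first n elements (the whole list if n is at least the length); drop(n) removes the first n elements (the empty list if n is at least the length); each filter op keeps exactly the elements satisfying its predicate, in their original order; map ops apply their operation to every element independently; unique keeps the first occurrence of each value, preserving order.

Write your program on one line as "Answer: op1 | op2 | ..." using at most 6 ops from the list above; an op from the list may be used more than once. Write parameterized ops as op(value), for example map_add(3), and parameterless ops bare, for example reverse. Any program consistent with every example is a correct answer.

map_neg | map_mul(-9) | unique | sort_asc | map_mul(-5)

Check, running the answer program on each example:
  [-49, -17, 31, -8, -32] -> [49, 17, -31, 8, 32] -> [-441, -153, 279, -72, -288] -> [-441, -153, 279, -72, -288] -> [-441, -288, -153, -72, 279] -> [2205, 1440, 765, 360, -1395]
  [-38, 6, -29] -> [38, -6, 29] -> [-342, 54, -261] -> [-342, 54, -261] -> [-342, -261, 54] -> [1710, 1305, -270]
  [49, 39, 39, 33, -43] -> [-49, -39, -39, -33, 43] -> [441, 351, 351, 297, -387] -> [441, 351, 297, -387] -> [-387, 297, 351, 441] -> [1935, -1485, -1755, -2205]
  [28, -46, 15, 43, -28, -27, 27, -1, 25, -13] -> [-28, 46, -15, -43, 28, 27, -27, 1, -25, 13] -> [252, -414, 135, 387, -252, -243, 243, -9, 225, -117] -> [252, -414, 135, 387, -252, -243, 243, -9, 225, -117] -> [-414, -252, -243, -117, -9, 135, 225, 243, 252, 387] -> [2070, 1260, 1215, 585, 45, -675, -1125, -1215, -1260, -1935]
  [-45, -39, -15, -5, 24, -3, 45, 34] -> [45, 39, 15, 5, -24, 3, -45, -34] -> [-405, -351, -135, -45, 216, -27, 405, 306] -> [-405, -351, -135, -45, 216, -27, 405, 306] -> [-405, -351, -135, -45, -27, 216, 306, 405] -> [2025, 1755, 675, 225, 135, -1080, -1530, -2025]
  [38, -15, -41, 12] -> [-38, 15, 41, -12] -> [342, -135, -369, 108] -> [342, -135, -369, 108] -> [-369, -135, 108, 342] -> [1845, 675, -540, -1710]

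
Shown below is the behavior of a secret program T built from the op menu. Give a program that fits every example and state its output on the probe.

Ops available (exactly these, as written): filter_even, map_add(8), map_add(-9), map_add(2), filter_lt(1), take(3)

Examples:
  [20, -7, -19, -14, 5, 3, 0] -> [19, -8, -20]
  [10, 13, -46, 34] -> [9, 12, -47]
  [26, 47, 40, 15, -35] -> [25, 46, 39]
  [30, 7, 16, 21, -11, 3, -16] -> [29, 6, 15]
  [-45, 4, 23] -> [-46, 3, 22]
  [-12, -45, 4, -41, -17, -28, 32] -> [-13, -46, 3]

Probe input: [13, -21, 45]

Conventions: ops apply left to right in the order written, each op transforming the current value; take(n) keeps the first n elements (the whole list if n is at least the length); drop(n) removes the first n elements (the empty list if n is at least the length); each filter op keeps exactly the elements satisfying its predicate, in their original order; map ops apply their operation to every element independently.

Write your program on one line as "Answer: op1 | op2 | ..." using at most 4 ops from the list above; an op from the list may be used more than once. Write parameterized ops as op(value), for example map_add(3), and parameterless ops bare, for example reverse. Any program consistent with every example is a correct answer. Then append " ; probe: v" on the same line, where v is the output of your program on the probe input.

take(3) | map_add(8) | map_add(-9) ; probe: [12, -22, 44]

Check, running the answer program on each example:
  [20, -7, -19, -14, 5, 3, 0] -> [20, -7, -19] -> [28, 1, -11] -> [19, -8, -20]
  [10, 13, -46, 34] -> [10, 13, -46] -> [18, 21, -38] -> [9, 12, -47]
  [26, 47, 40, 15, -35] -> [26, 47, 40] -> [34, 55, 48] -> [25, 46, 39]
  [30, 7, 16, 21, -11, 3, -16] -> [30, 7, 16] -> [38, 15, 24] -> [29, 6, 15]
  [-45, 4, 23] -> [-45, 4, 23] -> [-37, 12, 31] -> [-46, 3, 22]
  [-12, -45, 4, -41, -17, -28, 32] -> [-12, -45, 4] -> [-4, -37, 12] -> [-13, -46, 3]
  probe: [13, -21, 45] -> [13, -21, 45] -> [21, -13, 53] -> [12, -22, 44]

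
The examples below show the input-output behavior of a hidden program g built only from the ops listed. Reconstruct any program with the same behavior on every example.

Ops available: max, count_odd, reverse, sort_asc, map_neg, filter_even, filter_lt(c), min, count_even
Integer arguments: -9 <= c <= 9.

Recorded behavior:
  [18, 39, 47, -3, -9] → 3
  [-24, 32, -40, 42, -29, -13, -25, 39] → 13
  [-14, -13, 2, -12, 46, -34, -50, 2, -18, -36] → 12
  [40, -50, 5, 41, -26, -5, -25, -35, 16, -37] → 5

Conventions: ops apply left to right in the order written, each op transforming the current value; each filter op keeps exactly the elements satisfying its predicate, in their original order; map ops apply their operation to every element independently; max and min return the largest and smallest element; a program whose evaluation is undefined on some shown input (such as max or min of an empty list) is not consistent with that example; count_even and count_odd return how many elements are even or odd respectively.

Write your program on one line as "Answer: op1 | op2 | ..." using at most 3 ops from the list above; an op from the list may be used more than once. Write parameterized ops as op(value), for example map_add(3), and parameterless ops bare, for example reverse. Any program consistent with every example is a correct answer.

filter_lt(2) | map_neg | min

Check, running the answer program on each example:
  [18, 39, 47, -3, -9] -> [-3, -9] -> [3, 9] -> 3
  [-24, 32, -40, 42, -29, -13, -25, 39] -> [-24, -40, -29, -13, -25] -> [24, 40, 29, 13, 25] -> 13
  [-14, -13, 2, -12, 46, -34, -50, 2, -18, -36] -> [-14, -13, -12, -34, -50, -18, -36] -> [14, 13, 12, 34, 50, 18, 36] -> 12
  [40, -50, 5, 41, -26, -5, -25, -35, 16, -37] -> [-50, -26, -5, -25, -35, -37] -> [50, 26, 5, 25, 35, 37] -> 5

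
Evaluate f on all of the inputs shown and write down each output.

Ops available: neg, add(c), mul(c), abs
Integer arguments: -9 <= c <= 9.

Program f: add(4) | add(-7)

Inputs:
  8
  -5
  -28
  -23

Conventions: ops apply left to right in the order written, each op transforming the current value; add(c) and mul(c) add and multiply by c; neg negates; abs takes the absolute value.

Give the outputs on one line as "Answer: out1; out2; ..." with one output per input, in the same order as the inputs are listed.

5; -8; -31; -26

Execution, op by op:
  8 -> 12 -> 5
  -5 -> -1 -> -8
  -28 -> -24 -> -31
  -23 -> -19 -> -26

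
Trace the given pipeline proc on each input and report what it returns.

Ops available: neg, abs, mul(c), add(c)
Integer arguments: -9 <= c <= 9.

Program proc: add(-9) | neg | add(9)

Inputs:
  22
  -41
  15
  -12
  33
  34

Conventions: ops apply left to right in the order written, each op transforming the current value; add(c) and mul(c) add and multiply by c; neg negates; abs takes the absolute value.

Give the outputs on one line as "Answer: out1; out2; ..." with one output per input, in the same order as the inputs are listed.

-4; 59; 3; 30; -15; -16

Execution, op by op:
  22 -> 13 -> -13 -> -4
  -41 -> -50 -> 50 -> 59
  15 -> 6 -> -6 -> 3
  -12 -> -21 -> 21 -> 30
  33 -> 24 -> -24 -> -15
  34 -> 25 -> -25 -> -16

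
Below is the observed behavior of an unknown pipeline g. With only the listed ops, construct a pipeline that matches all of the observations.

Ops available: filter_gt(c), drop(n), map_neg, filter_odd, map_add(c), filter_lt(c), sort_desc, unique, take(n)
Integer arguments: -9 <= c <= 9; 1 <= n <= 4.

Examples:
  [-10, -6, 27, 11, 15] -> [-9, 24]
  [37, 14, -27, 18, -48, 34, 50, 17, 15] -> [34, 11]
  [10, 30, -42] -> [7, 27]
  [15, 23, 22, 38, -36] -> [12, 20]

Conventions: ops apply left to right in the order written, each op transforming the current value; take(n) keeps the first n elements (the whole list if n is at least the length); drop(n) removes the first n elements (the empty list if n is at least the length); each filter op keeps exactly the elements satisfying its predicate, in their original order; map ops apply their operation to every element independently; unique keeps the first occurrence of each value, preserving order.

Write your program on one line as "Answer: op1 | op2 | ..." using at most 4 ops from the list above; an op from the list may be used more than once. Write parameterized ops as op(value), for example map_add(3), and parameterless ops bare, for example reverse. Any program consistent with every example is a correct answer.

filter_gt(-7) | map_add(-3) | take(2)

Check, running the answer program on each example:
  [-10, -6, 27, 11, 15] -> [-6, 27, 11, 15] -> [-9, 24, 8, 12] -> [-9, 24]
  [37, 14, -27, 18, -48, 34, 50, 17, 15] -> [37, 14, 18, 34, 50, 17, 15] -> [34, 11, 15, 31, 47, 14, 12] -> [34, 11]
  [10, 30, -42] -> [10, 30] -> [7, 27] -> [7, 27]
  [15, 23, 22, 38, -36] -> [15, 23, 22, 38] -> [12, 20, 19, 35] -> [12, 20]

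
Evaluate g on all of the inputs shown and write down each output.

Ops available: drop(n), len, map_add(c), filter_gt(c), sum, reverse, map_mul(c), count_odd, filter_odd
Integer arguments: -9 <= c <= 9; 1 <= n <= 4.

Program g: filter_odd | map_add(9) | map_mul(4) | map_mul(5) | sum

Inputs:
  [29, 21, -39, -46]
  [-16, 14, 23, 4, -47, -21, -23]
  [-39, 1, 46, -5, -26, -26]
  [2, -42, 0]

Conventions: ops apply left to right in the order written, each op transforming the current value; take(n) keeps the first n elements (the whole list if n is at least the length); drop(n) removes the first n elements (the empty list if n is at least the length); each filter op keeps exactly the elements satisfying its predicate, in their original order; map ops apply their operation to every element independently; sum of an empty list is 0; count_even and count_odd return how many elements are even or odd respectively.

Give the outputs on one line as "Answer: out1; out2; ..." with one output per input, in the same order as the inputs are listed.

Execution, op by op:
  [29, 21, -39, -46] -> [29, 21, -39] -> [38, 30, -30] -> [152, 120, -120] -> [760, 600, -600] -> 760
  [-16, 14, 23, 4, -47, -21, -23] -> [23, -47, -21, -23] -> [32, -38, -12, -14] -> [128, -152, -48, -56] -> [640, -760, -240, -280] -> -640
  [-39, 1, 46, -5, -26, -26] -> [-39, 1, -5] -> [-30, 10, 4] -> [-120, 40, 16] -> [-600, 200, 80] -> -320
  [2, -42, 0] -> [] -> [] -> [] -> [] -> 0

760; -640; -320; 0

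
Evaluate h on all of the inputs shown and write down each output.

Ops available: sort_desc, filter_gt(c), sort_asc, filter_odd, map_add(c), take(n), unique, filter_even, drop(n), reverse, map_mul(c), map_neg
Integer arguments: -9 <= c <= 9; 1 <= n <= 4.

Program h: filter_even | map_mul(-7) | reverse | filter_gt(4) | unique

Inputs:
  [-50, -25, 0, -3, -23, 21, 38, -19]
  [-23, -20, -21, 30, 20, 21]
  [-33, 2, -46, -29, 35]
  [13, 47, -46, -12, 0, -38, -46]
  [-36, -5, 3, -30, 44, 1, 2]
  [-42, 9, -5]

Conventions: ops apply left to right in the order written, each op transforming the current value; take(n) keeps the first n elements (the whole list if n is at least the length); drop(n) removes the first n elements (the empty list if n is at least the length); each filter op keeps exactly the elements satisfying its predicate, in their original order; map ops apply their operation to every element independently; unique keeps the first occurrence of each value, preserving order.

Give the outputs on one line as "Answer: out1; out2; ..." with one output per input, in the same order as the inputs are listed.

[350]; [140]; [322]; [322, 266, 84]; [210, 252]; [294]

Execution, op by op:
  [-50, -25, 0, -3, -23, 21, 38, -19] -> [-50, 0, 38] -> [350, 0, -266] -> [-266, 0, 350] -> [350] -> [350]
  [-23, -20, -21, 30, 20, 21] -> [-20, 30, 20] -> [140, -210, -140] -> [-140, -210, 140] -> [140] -> [140]
  [-33, 2, -46, -29, 35] -> [2, -46] -> [-14, 322] -> [322, -14] -> [322] -> [322]
  [13, 47, -46, -12, 0, -38, -46] -> [-46, -12, 0, -38, -46] -> [322, 84, 0, 266, 322] -> [322, 266, 0, 84, 322] -> [322, 266, 84, 322] -> [322, 266, 84]
  [-36, -5, 3, -30, 44, 1, 2] -> [-36, -30, 44, 2] -> [252, 210, -308, -14] -> [-14, -308, 210, 252] -> [210, 252] -> [210, 252]
  [-42, 9, -5] -> [-42] -> [294] -> [294] -> [294] -> [294]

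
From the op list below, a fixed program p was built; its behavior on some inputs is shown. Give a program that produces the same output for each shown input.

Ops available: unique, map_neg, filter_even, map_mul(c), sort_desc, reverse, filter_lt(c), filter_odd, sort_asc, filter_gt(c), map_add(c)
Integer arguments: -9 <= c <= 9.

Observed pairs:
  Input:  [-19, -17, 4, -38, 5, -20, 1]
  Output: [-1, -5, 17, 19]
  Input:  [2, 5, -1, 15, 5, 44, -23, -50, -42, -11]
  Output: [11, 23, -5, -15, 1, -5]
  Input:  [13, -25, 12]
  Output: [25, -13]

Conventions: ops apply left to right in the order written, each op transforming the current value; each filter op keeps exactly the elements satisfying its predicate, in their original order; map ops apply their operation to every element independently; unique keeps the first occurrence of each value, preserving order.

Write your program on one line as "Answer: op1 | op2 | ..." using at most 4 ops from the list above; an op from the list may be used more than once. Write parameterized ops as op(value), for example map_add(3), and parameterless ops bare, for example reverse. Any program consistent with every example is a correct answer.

map_neg | filter_odd | reverse

Check, running the answer program on each example:
  [-19, -17, 4, -38, 5, -20, 1] -> [19, 17, -4, 38, -5, 20, -1] -> [19, 17, -5, -1] -> [-1, -5, 17, 19]
  [2, 5, -1, 15, 5, 44, -23, -50, -42, -11] -> [-2, -5, 1, -15, -5, -44, 23, 50, 42, 11] -> [-5, 1, -15, -5, 23, 11] -> [11, 23, -5, -15, 1, -5]
  [13, -25, 12] -> [-13, 25, -12] -> [-13, 25] -> [25, -13]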